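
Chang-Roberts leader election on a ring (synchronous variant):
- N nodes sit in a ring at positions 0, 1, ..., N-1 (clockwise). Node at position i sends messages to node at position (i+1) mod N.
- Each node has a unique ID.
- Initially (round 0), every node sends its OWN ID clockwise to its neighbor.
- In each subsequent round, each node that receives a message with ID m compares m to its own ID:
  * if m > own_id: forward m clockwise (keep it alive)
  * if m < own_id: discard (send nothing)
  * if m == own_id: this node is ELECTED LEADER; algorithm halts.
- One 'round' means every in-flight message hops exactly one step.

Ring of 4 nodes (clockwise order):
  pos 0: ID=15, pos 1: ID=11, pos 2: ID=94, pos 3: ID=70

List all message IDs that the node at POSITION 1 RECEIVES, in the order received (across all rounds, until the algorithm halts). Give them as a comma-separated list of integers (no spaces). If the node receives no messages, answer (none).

Round 1: pos1(id11) recv 15: fwd; pos2(id94) recv 11: drop; pos3(id70) recv 94: fwd; pos0(id15) recv 70: fwd
Round 2: pos2(id94) recv 15: drop; pos0(id15) recv 94: fwd; pos1(id11) recv 70: fwd
Round 3: pos1(id11) recv 94: fwd; pos2(id94) recv 70: drop
Round 4: pos2(id94) recv 94: ELECTED

Answer: 15,70,94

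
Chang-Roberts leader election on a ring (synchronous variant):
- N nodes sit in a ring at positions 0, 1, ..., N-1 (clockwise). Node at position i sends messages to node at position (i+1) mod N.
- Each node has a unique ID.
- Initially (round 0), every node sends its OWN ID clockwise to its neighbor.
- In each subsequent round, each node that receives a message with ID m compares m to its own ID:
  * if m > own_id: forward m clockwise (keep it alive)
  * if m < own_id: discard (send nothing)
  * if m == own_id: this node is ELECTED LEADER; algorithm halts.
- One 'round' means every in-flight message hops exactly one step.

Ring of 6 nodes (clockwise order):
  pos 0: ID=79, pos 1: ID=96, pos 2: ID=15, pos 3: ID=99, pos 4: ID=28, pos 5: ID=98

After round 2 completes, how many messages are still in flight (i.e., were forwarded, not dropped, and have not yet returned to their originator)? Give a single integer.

Answer: 2

Derivation:
Round 1: pos1(id96) recv 79: drop; pos2(id15) recv 96: fwd; pos3(id99) recv 15: drop; pos4(id28) recv 99: fwd; pos5(id98) recv 28: drop; pos0(id79) recv 98: fwd
Round 2: pos3(id99) recv 96: drop; pos5(id98) recv 99: fwd; pos1(id96) recv 98: fwd
After round 2: 2 messages still in flight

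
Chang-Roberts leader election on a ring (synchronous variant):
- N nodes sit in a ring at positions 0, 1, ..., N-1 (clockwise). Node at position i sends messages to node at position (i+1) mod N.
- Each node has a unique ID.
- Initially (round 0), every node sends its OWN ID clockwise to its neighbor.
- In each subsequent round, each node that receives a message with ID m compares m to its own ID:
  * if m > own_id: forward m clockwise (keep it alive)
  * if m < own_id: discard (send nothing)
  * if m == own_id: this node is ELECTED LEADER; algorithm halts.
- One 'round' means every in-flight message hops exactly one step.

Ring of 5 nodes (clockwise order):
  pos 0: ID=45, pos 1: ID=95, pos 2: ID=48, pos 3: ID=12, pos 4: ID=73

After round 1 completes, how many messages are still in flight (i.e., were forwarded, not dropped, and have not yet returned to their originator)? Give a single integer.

Round 1: pos1(id95) recv 45: drop; pos2(id48) recv 95: fwd; pos3(id12) recv 48: fwd; pos4(id73) recv 12: drop; pos0(id45) recv 73: fwd
After round 1: 3 messages still in flight

Answer: 3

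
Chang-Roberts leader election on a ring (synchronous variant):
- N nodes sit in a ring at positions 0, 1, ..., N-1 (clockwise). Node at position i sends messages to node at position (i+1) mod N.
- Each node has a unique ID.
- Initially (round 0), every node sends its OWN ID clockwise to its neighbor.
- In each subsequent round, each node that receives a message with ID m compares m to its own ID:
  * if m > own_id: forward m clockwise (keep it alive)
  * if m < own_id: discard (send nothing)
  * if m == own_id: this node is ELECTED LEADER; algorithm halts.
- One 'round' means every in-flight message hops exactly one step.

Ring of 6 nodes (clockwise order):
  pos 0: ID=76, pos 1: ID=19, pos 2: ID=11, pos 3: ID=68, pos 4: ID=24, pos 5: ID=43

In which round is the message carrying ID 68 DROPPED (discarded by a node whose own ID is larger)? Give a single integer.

Round 1: pos1(id19) recv 76: fwd; pos2(id11) recv 19: fwd; pos3(id68) recv 11: drop; pos4(id24) recv 68: fwd; pos5(id43) recv 24: drop; pos0(id76) recv 43: drop
Round 2: pos2(id11) recv 76: fwd; pos3(id68) recv 19: drop; pos5(id43) recv 68: fwd
Round 3: pos3(id68) recv 76: fwd; pos0(id76) recv 68: drop
Round 4: pos4(id24) recv 76: fwd
Round 5: pos5(id43) recv 76: fwd
Round 6: pos0(id76) recv 76: ELECTED
Message ID 68 originates at pos 3; dropped at pos 0 in round 3

Answer: 3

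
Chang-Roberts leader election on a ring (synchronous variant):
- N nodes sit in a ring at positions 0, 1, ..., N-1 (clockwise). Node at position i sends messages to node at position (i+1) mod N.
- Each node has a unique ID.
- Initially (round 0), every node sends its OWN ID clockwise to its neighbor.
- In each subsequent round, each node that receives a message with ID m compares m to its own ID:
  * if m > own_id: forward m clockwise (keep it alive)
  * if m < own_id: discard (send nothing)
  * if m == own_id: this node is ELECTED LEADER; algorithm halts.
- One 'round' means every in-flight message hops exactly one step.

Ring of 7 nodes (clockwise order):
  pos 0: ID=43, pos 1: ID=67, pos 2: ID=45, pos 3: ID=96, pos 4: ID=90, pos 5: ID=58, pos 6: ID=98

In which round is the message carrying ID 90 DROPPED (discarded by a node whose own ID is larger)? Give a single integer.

Round 1: pos1(id67) recv 43: drop; pos2(id45) recv 67: fwd; pos3(id96) recv 45: drop; pos4(id90) recv 96: fwd; pos5(id58) recv 90: fwd; pos6(id98) recv 58: drop; pos0(id43) recv 98: fwd
Round 2: pos3(id96) recv 67: drop; pos5(id58) recv 96: fwd; pos6(id98) recv 90: drop; pos1(id67) recv 98: fwd
Round 3: pos6(id98) recv 96: drop; pos2(id45) recv 98: fwd
Round 4: pos3(id96) recv 98: fwd
Round 5: pos4(id90) recv 98: fwd
Round 6: pos5(id58) recv 98: fwd
Round 7: pos6(id98) recv 98: ELECTED
Message ID 90 originates at pos 4; dropped at pos 6 in round 2

Answer: 2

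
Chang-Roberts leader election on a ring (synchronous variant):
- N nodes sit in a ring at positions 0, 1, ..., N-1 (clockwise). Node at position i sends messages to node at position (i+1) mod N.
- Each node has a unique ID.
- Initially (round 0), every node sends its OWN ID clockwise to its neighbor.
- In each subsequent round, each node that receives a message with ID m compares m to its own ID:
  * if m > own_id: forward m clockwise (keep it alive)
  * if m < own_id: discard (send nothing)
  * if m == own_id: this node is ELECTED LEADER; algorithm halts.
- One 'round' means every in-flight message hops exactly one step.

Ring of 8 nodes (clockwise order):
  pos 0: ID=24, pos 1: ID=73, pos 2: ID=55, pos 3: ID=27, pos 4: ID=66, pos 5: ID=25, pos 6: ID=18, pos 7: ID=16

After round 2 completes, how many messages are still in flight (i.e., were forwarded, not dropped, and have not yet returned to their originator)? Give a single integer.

Answer: 3

Derivation:
Round 1: pos1(id73) recv 24: drop; pos2(id55) recv 73: fwd; pos3(id27) recv 55: fwd; pos4(id66) recv 27: drop; pos5(id25) recv 66: fwd; pos6(id18) recv 25: fwd; pos7(id16) recv 18: fwd; pos0(id24) recv 16: drop
Round 2: pos3(id27) recv 73: fwd; pos4(id66) recv 55: drop; pos6(id18) recv 66: fwd; pos7(id16) recv 25: fwd; pos0(id24) recv 18: drop
After round 2: 3 messages still in flight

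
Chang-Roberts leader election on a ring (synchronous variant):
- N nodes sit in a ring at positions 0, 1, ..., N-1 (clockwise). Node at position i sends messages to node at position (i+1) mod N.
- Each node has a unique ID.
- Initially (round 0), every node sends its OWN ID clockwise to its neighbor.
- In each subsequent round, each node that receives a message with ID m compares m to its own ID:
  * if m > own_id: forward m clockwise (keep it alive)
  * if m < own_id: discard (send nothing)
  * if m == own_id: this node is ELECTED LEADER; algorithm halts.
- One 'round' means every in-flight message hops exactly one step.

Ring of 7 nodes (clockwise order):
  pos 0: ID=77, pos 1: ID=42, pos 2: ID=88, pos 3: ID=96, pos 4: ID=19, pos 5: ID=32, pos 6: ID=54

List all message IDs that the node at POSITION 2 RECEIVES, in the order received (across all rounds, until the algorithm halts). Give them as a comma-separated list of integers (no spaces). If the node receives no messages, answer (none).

Answer: 42,77,96

Derivation:
Round 1: pos1(id42) recv 77: fwd; pos2(id88) recv 42: drop; pos3(id96) recv 88: drop; pos4(id19) recv 96: fwd; pos5(id32) recv 19: drop; pos6(id54) recv 32: drop; pos0(id77) recv 54: drop
Round 2: pos2(id88) recv 77: drop; pos5(id32) recv 96: fwd
Round 3: pos6(id54) recv 96: fwd
Round 4: pos0(id77) recv 96: fwd
Round 5: pos1(id42) recv 96: fwd
Round 6: pos2(id88) recv 96: fwd
Round 7: pos3(id96) recv 96: ELECTED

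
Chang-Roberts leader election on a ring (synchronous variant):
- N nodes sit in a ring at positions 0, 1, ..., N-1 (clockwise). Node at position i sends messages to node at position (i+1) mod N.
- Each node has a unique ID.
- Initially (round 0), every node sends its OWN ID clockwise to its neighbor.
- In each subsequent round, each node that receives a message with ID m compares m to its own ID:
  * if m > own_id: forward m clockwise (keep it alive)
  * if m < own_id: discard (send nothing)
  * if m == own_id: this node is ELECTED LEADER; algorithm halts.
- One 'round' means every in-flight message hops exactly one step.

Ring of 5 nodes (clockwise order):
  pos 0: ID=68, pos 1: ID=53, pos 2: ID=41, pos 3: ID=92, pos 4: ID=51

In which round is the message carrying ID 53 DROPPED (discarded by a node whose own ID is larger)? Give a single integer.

Answer: 2

Derivation:
Round 1: pos1(id53) recv 68: fwd; pos2(id41) recv 53: fwd; pos3(id92) recv 41: drop; pos4(id51) recv 92: fwd; pos0(id68) recv 51: drop
Round 2: pos2(id41) recv 68: fwd; pos3(id92) recv 53: drop; pos0(id68) recv 92: fwd
Round 3: pos3(id92) recv 68: drop; pos1(id53) recv 92: fwd
Round 4: pos2(id41) recv 92: fwd
Round 5: pos3(id92) recv 92: ELECTED
Message ID 53 originates at pos 1; dropped at pos 3 in round 2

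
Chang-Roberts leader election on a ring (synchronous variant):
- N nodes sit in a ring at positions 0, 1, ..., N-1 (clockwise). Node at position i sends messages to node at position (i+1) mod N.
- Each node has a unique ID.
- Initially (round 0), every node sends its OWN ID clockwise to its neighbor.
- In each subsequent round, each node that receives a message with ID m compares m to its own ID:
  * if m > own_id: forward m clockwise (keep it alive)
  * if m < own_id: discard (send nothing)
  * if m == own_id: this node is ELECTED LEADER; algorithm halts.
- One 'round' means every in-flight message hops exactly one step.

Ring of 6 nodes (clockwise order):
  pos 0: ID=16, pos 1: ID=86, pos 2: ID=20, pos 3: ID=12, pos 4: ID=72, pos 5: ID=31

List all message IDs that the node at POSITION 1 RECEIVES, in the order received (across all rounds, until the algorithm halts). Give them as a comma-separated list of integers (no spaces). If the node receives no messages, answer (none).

Round 1: pos1(id86) recv 16: drop; pos2(id20) recv 86: fwd; pos3(id12) recv 20: fwd; pos4(id72) recv 12: drop; pos5(id31) recv 72: fwd; pos0(id16) recv 31: fwd
Round 2: pos3(id12) recv 86: fwd; pos4(id72) recv 20: drop; pos0(id16) recv 72: fwd; pos1(id86) recv 31: drop
Round 3: pos4(id72) recv 86: fwd; pos1(id86) recv 72: drop
Round 4: pos5(id31) recv 86: fwd
Round 5: pos0(id16) recv 86: fwd
Round 6: pos1(id86) recv 86: ELECTED

Answer: 16,31,72,86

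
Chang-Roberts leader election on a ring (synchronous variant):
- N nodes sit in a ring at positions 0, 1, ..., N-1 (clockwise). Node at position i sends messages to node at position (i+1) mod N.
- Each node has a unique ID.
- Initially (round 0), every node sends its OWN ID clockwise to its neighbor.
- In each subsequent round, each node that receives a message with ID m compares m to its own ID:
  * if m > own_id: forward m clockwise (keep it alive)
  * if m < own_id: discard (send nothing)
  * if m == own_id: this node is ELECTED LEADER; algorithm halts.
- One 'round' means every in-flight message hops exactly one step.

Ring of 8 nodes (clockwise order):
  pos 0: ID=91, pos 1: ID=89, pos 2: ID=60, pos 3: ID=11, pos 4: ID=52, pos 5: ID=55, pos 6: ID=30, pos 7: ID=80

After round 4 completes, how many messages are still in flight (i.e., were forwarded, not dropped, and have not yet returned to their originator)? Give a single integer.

Round 1: pos1(id89) recv 91: fwd; pos2(id60) recv 89: fwd; pos3(id11) recv 60: fwd; pos4(id52) recv 11: drop; pos5(id55) recv 52: drop; pos6(id30) recv 55: fwd; pos7(id80) recv 30: drop; pos0(id91) recv 80: drop
Round 2: pos2(id60) recv 91: fwd; pos3(id11) recv 89: fwd; pos4(id52) recv 60: fwd; pos7(id80) recv 55: drop
Round 3: pos3(id11) recv 91: fwd; pos4(id52) recv 89: fwd; pos5(id55) recv 60: fwd
Round 4: pos4(id52) recv 91: fwd; pos5(id55) recv 89: fwd; pos6(id30) recv 60: fwd
After round 4: 3 messages still in flight

Answer: 3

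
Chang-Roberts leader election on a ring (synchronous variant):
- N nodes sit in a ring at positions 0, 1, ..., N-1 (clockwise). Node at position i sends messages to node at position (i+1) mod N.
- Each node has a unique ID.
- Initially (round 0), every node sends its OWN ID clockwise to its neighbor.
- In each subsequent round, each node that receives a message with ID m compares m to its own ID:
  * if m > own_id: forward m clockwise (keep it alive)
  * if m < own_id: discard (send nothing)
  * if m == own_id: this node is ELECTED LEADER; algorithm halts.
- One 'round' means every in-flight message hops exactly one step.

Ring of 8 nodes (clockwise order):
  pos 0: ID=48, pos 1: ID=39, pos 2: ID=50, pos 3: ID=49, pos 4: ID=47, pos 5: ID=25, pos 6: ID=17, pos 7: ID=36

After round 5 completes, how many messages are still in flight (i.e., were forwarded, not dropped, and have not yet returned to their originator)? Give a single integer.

Round 1: pos1(id39) recv 48: fwd; pos2(id50) recv 39: drop; pos3(id49) recv 50: fwd; pos4(id47) recv 49: fwd; pos5(id25) recv 47: fwd; pos6(id17) recv 25: fwd; pos7(id36) recv 17: drop; pos0(id48) recv 36: drop
Round 2: pos2(id50) recv 48: drop; pos4(id47) recv 50: fwd; pos5(id25) recv 49: fwd; pos6(id17) recv 47: fwd; pos7(id36) recv 25: drop
Round 3: pos5(id25) recv 50: fwd; pos6(id17) recv 49: fwd; pos7(id36) recv 47: fwd
Round 4: pos6(id17) recv 50: fwd; pos7(id36) recv 49: fwd; pos0(id48) recv 47: drop
Round 5: pos7(id36) recv 50: fwd; pos0(id48) recv 49: fwd
After round 5: 2 messages still in flight

Answer: 2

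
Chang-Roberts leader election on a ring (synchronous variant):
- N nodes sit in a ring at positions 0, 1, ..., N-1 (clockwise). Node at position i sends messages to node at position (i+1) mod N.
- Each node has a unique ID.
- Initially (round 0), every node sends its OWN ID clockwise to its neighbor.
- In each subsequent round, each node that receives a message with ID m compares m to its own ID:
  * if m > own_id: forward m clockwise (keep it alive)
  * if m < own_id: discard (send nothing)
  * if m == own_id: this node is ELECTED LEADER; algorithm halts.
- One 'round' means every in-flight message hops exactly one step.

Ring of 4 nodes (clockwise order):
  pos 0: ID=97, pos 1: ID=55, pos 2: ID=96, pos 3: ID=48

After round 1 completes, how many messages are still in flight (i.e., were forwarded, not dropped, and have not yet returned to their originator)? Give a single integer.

Answer: 2

Derivation:
Round 1: pos1(id55) recv 97: fwd; pos2(id96) recv 55: drop; pos3(id48) recv 96: fwd; pos0(id97) recv 48: drop
After round 1: 2 messages still in flight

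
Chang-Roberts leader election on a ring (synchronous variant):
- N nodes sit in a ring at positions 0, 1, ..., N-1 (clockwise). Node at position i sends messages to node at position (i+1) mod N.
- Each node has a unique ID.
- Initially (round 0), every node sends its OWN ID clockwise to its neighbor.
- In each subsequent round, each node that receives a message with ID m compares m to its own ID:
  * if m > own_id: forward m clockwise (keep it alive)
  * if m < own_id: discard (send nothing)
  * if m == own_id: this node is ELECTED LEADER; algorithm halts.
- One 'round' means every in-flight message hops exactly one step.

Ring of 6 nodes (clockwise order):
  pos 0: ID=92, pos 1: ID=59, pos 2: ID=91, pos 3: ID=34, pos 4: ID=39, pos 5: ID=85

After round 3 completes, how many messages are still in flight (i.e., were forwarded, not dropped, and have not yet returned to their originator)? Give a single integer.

Round 1: pos1(id59) recv 92: fwd; pos2(id91) recv 59: drop; pos3(id34) recv 91: fwd; pos4(id39) recv 34: drop; pos5(id85) recv 39: drop; pos0(id92) recv 85: drop
Round 2: pos2(id91) recv 92: fwd; pos4(id39) recv 91: fwd
Round 3: pos3(id34) recv 92: fwd; pos5(id85) recv 91: fwd
After round 3: 2 messages still in flight

Answer: 2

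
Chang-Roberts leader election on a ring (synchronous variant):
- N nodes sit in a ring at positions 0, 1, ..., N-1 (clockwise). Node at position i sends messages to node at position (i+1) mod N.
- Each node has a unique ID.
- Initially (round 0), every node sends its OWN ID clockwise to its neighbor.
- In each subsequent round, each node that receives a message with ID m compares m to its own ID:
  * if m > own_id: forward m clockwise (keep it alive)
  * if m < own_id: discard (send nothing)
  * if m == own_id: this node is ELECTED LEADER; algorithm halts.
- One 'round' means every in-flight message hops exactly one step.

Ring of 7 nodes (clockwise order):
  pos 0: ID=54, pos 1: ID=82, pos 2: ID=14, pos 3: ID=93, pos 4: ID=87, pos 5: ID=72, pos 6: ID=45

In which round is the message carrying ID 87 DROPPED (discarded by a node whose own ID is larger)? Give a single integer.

Answer: 6

Derivation:
Round 1: pos1(id82) recv 54: drop; pos2(id14) recv 82: fwd; pos3(id93) recv 14: drop; pos4(id87) recv 93: fwd; pos5(id72) recv 87: fwd; pos6(id45) recv 72: fwd; pos0(id54) recv 45: drop
Round 2: pos3(id93) recv 82: drop; pos5(id72) recv 93: fwd; pos6(id45) recv 87: fwd; pos0(id54) recv 72: fwd
Round 3: pos6(id45) recv 93: fwd; pos0(id54) recv 87: fwd; pos1(id82) recv 72: drop
Round 4: pos0(id54) recv 93: fwd; pos1(id82) recv 87: fwd
Round 5: pos1(id82) recv 93: fwd; pos2(id14) recv 87: fwd
Round 6: pos2(id14) recv 93: fwd; pos3(id93) recv 87: drop
Round 7: pos3(id93) recv 93: ELECTED
Message ID 87 originates at pos 4; dropped at pos 3 in round 6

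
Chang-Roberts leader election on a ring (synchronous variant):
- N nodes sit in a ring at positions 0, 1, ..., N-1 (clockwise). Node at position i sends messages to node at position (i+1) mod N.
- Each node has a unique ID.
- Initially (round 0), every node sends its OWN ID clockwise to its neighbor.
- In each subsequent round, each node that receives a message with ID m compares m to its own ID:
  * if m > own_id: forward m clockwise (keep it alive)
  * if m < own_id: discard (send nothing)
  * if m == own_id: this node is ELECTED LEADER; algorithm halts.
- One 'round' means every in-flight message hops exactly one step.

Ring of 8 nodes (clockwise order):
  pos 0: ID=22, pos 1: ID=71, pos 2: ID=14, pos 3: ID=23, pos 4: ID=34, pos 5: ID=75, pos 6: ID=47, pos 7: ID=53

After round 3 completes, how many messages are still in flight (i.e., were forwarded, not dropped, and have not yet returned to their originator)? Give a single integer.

Round 1: pos1(id71) recv 22: drop; pos2(id14) recv 71: fwd; pos3(id23) recv 14: drop; pos4(id34) recv 23: drop; pos5(id75) recv 34: drop; pos6(id47) recv 75: fwd; pos7(id53) recv 47: drop; pos0(id22) recv 53: fwd
Round 2: pos3(id23) recv 71: fwd; pos7(id53) recv 75: fwd; pos1(id71) recv 53: drop
Round 3: pos4(id34) recv 71: fwd; pos0(id22) recv 75: fwd
After round 3: 2 messages still in flight

Answer: 2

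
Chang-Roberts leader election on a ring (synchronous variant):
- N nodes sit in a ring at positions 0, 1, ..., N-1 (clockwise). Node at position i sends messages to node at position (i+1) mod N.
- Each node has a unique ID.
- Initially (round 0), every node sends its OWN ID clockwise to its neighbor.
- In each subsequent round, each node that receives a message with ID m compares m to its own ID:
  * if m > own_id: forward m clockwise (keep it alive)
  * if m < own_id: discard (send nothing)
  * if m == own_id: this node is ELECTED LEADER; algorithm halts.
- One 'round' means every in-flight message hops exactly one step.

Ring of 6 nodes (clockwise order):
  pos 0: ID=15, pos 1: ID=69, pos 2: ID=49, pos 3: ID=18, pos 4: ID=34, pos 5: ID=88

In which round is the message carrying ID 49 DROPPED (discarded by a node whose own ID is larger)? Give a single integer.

Round 1: pos1(id69) recv 15: drop; pos2(id49) recv 69: fwd; pos3(id18) recv 49: fwd; pos4(id34) recv 18: drop; pos5(id88) recv 34: drop; pos0(id15) recv 88: fwd
Round 2: pos3(id18) recv 69: fwd; pos4(id34) recv 49: fwd; pos1(id69) recv 88: fwd
Round 3: pos4(id34) recv 69: fwd; pos5(id88) recv 49: drop; pos2(id49) recv 88: fwd
Round 4: pos5(id88) recv 69: drop; pos3(id18) recv 88: fwd
Round 5: pos4(id34) recv 88: fwd
Round 6: pos5(id88) recv 88: ELECTED
Message ID 49 originates at pos 2; dropped at pos 5 in round 3

Answer: 3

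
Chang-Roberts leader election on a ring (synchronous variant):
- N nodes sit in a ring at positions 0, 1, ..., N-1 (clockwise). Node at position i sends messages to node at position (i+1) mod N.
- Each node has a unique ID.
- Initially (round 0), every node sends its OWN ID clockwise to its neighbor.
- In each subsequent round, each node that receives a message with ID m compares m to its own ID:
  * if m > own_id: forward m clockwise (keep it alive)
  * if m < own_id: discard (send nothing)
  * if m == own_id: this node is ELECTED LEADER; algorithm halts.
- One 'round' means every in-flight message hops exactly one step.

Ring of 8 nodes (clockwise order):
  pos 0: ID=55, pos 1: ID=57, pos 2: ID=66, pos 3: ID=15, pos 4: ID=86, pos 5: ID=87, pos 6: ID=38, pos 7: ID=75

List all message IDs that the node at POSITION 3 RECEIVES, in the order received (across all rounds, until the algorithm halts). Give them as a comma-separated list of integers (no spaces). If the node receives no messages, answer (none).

Round 1: pos1(id57) recv 55: drop; pos2(id66) recv 57: drop; pos3(id15) recv 66: fwd; pos4(id86) recv 15: drop; pos5(id87) recv 86: drop; pos6(id38) recv 87: fwd; pos7(id75) recv 38: drop; pos0(id55) recv 75: fwd
Round 2: pos4(id86) recv 66: drop; pos7(id75) recv 87: fwd; pos1(id57) recv 75: fwd
Round 3: pos0(id55) recv 87: fwd; pos2(id66) recv 75: fwd
Round 4: pos1(id57) recv 87: fwd; pos3(id15) recv 75: fwd
Round 5: pos2(id66) recv 87: fwd; pos4(id86) recv 75: drop
Round 6: pos3(id15) recv 87: fwd
Round 7: pos4(id86) recv 87: fwd
Round 8: pos5(id87) recv 87: ELECTED

Answer: 66,75,87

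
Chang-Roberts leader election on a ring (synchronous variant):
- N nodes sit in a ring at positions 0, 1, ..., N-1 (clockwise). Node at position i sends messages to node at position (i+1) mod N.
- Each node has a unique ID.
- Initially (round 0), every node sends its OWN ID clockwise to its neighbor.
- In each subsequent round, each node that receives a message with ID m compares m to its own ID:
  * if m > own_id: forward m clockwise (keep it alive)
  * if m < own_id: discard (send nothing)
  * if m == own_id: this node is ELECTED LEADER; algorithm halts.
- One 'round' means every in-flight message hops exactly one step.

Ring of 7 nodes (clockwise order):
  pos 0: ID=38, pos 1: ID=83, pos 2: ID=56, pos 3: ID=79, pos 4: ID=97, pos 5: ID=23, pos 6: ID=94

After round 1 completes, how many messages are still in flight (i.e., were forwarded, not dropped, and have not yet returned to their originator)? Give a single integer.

Round 1: pos1(id83) recv 38: drop; pos2(id56) recv 83: fwd; pos3(id79) recv 56: drop; pos4(id97) recv 79: drop; pos5(id23) recv 97: fwd; pos6(id94) recv 23: drop; pos0(id38) recv 94: fwd
After round 1: 3 messages still in flight

Answer: 3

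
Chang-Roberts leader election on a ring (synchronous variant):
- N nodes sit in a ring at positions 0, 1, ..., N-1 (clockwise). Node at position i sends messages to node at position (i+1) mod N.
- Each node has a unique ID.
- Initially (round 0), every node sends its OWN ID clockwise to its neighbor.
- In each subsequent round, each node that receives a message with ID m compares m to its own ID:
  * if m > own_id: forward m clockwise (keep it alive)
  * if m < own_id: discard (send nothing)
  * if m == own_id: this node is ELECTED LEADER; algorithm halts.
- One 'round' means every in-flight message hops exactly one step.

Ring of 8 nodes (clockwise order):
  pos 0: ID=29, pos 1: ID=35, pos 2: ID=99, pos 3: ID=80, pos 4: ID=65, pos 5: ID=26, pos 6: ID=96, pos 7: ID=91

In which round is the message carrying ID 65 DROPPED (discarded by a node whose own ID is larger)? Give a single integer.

Round 1: pos1(id35) recv 29: drop; pos2(id99) recv 35: drop; pos3(id80) recv 99: fwd; pos4(id65) recv 80: fwd; pos5(id26) recv 65: fwd; pos6(id96) recv 26: drop; pos7(id91) recv 96: fwd; pos0(id29) recv 91: fwd
Round 2: pos4(id65) recv 99: fwd; pos5(id26) recv 80: fwd; pos6(id96) recv 65: drop; pos0(id29) recv 96: fwd; pos1(id35) recv 91: fwd
Round 3: pos5(id26) recv 99: fwd; pos6(id96) recv 80: drop; pos1(id35) recv 96: fwd; pos2(id99) recv 91: drop
Round 4: pos6(id96) recv 99: fwd; pos2(id99) recv 96: drop
Round 5: pos7(id91) recv 99: fwd
Round 6: pos0(id29) recv 99: fwd
Round 7: pos1(id35) recv 99: fwd
Round 8: pos2(id99) recv 99: ELECTED
Message ID 65 originates at pos 4; dropped at pos 6 in round 2

Answer: 2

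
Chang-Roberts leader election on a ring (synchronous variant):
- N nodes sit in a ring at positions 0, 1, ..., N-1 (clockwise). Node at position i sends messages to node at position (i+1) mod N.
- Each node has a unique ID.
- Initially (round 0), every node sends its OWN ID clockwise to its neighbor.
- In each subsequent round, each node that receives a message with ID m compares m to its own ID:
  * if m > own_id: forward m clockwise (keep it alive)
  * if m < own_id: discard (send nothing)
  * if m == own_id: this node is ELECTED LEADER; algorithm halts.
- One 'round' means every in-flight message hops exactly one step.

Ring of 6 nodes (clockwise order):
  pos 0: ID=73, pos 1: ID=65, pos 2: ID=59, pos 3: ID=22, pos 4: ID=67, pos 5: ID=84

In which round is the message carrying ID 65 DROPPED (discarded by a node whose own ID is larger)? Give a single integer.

Answer: 3

Derivation:
Round 1: pos1(id65) recv 73: fwd; pos2(id59) recv 65: fwd; pos3(id22) recv 59: fwd; pos4(id67) recv 22: drop; pos5(id84) recv 67: drop; pos0(id73) recv 84: fwd
Round 2: pos2(id59) recv 73: fwd; pos3(id22) recv 65: fwd; pos4(id67) recv 59: drop; pos1(id65) recv 84: fwd
Round 3: pos3(id22) recv 73: fwd; pos4(id67) recv 65: drop; pos2(id59) recv 84: fwd
Round 4: pos4(id67) recv 73: fwd; pos3(id22) recv 84: fwd
Round 5: pos5(id84) recv 73: drop; pos4(id67) recv 84: fwd
Round 6: pos5(id84) recv 84: ELECTED
Message ID 65 originates at pos 1; dropped at pos 4 in round 3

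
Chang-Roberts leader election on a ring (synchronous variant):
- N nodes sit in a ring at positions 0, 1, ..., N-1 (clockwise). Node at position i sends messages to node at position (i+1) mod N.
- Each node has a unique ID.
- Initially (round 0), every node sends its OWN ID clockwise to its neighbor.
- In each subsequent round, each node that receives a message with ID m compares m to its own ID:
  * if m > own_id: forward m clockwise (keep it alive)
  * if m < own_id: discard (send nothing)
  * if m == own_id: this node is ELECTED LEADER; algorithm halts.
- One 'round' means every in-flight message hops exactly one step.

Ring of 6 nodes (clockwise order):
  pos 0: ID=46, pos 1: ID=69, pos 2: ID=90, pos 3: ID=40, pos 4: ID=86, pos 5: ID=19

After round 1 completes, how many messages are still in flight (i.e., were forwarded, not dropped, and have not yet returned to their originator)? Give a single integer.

Round 1: pos1(id69) recv 46: drop; pos2(id90) recv 69: drop; pos3(id40) recv 90: fwd; pos4(id86) recv 40: drop; pos5(id19) recv 86: fwd; pos0(id46) recv 19: drop
After round 1: 2 messages still in flight

Answer: 2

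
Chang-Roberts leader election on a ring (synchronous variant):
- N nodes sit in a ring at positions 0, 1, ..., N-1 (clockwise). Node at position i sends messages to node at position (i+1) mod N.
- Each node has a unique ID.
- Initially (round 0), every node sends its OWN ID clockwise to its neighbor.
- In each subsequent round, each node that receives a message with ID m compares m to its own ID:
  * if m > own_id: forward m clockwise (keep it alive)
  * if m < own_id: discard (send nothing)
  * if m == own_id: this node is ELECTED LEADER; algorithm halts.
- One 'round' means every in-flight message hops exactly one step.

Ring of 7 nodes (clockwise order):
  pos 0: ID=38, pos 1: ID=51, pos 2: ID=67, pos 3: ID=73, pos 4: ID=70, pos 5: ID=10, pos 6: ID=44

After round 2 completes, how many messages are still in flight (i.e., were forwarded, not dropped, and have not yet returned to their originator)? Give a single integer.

Answer: 2

Derivation:
Round 1: pos1(id51) recv 38: drop; pos2(id67) recv 51: drop; pos3(id73) recv 67: drop; pos4(id70) recv 73: fwd; pos5(id10) recv 70: fwd; pos6(id44) recv 10: drop; pos0(id38) recv 44: fwd
Round 2: pos5(id10) recv 73: fwd; pos6(id44) recv 70: fwd; pos1(id51) recv 44: drop
After round 2: 2 messages still in flight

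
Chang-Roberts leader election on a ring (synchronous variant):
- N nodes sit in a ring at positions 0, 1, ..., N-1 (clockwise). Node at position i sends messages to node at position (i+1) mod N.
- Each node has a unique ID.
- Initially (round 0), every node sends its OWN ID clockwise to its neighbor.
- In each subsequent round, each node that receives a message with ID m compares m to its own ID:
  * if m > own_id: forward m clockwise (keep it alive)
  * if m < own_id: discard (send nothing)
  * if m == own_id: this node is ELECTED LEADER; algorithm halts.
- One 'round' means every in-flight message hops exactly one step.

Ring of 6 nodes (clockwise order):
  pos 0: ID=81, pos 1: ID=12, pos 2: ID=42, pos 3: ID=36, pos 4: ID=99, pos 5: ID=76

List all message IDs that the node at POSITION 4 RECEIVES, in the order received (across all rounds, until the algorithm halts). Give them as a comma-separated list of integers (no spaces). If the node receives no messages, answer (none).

Round 1: pos1(id12) recv 81: fwd; pos2(id42) recv 12: drop; pos3(id36) recv 42: fwd; pos4(id99) recv 36: drop; pos5(id76) recv 99: fwd; pos0(id81) recv 76: drop
Round 2: pos2(id42) recv 81: fwd; pos4(id99) recv 42: drop; pos0(id81) recv 99: fwd
Round 3: pos3(id36) recv 81: fwd; pos1(id12) recv 99: fwd
Round 4: pos4(id99) recv 81: drop; pos2(id42) recv 99: fwd
Round 5: pos3(id36) recv 99: fwd
Round 6: pos4(id99) recv 99: ELECTED

Answer: 36,42,81,99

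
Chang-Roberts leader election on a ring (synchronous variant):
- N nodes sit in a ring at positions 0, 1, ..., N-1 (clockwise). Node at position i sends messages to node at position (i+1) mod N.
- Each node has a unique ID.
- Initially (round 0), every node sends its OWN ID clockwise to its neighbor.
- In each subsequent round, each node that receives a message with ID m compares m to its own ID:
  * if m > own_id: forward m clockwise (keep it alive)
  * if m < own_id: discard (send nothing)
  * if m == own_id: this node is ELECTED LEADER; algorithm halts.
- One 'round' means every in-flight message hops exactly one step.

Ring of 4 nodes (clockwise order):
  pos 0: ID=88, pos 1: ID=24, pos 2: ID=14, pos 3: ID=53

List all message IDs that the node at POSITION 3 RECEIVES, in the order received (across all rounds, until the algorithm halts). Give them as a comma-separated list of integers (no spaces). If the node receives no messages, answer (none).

Round 1: pos1(id24) recv 88: fwd; pos2(id14) recv 24: fwd; pos3(id53) recv 14: drop; pos0(id88) recv 53: drop
Round 2: pos2(id14) recv 88: fwd; pos3(id53) recv 24: drop
Round 3: pos3(id53) recv 88: fwd
Round 4: pos0(id88) recv 88: ELECTED

Answer: 14,24,88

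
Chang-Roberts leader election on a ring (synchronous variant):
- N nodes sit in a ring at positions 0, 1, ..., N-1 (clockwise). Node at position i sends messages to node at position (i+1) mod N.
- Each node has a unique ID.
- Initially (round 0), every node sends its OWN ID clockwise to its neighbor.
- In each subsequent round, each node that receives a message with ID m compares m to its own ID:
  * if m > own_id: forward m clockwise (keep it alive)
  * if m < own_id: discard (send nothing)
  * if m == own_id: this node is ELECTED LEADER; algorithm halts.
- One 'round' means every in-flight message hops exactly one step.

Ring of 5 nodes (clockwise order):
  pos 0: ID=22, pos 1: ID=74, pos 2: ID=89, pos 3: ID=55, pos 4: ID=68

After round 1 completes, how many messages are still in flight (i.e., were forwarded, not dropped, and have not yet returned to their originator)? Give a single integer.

Round 1: pos1(id74) recv 22: drop; pos2(id89) recv 74: drop; pos3(id55) recv 89: fwd; pos4(id68) recv 55: drop; pos0(id22) recv 68: fwd
After round 1: 2 messages still in flight

Answer: 2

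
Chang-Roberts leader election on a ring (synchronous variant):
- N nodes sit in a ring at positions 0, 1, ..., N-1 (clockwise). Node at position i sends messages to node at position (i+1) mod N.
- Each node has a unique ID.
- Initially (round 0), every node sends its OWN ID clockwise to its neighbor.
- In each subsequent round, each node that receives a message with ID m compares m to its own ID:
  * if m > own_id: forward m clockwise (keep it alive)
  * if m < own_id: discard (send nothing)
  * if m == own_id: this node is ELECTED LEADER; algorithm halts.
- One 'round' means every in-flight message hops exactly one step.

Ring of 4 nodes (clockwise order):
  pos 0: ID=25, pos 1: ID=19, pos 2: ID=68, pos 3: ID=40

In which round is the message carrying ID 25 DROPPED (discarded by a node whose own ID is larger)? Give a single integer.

Answer: 2

Derivation:
Round 1: pos1(id19) recv 25: fwd; pos2(id68) recv 19: drop; pos3(id40) recv 68: fwd; pos0(id25) recv 40: fwd
Round 2: pos2(id68) recv 25: drop; pos0(id25) recv 68: fwd; pos1(id19) recv 40: fwd
Round 3: pos1(id19) recv 68: fwd; pos2(id68) recv 40: drop
Round 4: pos2(id68) recv 68: ELECTED
Message ID 25 originates at pos 0; dropped at pos 2 in round 2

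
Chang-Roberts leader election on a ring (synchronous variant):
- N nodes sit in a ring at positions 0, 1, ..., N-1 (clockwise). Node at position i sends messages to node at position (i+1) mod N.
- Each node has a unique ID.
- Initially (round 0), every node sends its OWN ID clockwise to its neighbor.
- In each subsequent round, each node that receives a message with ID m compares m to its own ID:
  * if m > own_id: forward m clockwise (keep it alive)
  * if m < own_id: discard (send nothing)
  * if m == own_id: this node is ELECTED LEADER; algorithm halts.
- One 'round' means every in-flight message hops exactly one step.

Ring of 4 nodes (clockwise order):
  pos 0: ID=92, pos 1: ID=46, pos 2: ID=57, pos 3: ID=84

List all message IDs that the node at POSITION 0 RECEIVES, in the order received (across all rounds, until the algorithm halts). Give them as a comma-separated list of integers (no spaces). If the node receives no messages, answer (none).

Round 1: pos1(id46) recv 92: fwd; pos2(id57) recv 46: drop; pos3(id84) recv 57: drop; pos0(id92) recv 84: drop
Round 2: pos2(id57) recv 92: fwd
Round 3: pos3(id84) recv 92: fwd
Round 4: pos0(id92) recv 92: ELECTED

Answer: 84,92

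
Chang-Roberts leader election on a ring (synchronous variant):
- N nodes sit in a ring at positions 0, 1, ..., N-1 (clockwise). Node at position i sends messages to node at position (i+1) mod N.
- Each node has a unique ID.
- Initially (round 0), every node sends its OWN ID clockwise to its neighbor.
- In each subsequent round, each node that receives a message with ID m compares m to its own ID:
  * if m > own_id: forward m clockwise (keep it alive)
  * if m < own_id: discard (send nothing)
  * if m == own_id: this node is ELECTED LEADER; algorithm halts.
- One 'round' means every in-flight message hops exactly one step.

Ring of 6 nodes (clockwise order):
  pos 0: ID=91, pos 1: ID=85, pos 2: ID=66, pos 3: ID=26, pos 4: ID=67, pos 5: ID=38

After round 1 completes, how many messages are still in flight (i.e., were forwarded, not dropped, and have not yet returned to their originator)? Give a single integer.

Round 1: pos1(id85) recv 91: fwd; pos2(id66) recv 85: fwd; pos3(id26) recv 66: fwd; pos4(id67) recv 26: drop; pos5(id38) recv 67: fwd; pos0(id91) recv 38: drop
After round 1: 4 messages still in flight

Answer: 4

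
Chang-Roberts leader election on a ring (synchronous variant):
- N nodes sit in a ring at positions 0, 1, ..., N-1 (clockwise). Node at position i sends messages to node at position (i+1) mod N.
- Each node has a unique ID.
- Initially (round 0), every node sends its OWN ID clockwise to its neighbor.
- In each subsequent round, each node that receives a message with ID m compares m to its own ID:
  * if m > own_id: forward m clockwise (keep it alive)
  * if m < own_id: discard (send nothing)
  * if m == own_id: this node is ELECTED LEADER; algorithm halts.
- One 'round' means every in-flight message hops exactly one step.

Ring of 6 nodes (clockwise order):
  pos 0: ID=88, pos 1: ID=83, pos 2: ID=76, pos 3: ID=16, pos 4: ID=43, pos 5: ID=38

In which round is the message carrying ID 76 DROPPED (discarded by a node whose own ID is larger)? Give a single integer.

Round 1: pos1(id83) recv 88: fwd; pos2(id76) recv 83: fwd; pos3(id16) recv 76: fwd; pos4(id43) recv 16: drop; pos5(id38) recv 43: fwd; pos0(id88) recv 38: drop
Round 2: pos2(id76) recv 88: fwd; pos3(id16) recv 83: fwd; pos4(id43) recv 76: fwd; pos0(id88) recv 43: drop
Round 3: pos3(id16) recv 88: fwd; pos4(id43) recv 83: fwd; pos5(id38) recv 76: fwd
Round 4: pos4(id43) recv 88: fwd; pos5(id38) recv 83: fwd; pos0(id88) recv 76: drop
Round 5: pos5(id38) recv 88: fwd; pos0(id88) recv 83: drop
Round 6: pos0(id88) recv 88: ELECTED
Message ID 76 originates at pos 2; dropped at pos 0 in round 4

Answer: 4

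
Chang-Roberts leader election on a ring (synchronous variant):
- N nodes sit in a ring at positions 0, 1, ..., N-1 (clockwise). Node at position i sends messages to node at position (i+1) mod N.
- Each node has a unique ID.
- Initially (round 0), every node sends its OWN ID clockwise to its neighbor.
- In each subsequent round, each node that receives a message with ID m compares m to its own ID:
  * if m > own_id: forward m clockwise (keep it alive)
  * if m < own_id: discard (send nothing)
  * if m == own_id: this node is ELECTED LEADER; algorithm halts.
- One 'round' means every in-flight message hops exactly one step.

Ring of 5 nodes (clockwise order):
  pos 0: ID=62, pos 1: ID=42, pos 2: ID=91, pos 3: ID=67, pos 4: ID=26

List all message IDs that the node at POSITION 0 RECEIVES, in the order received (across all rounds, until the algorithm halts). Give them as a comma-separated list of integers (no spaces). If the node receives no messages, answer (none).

Answer: 26,67,91

Derivation:
Round 1: pos1(id42) recv 62: fwd; pos2(id91) recv 42: drop; pos3(id67) recv 91: fwd; pos4(id26) recv 67: fwd; pos0(id62) recv 26: drop
Round 2: pos2(id91) recv 62: drop; pos4(id26) recv 91: fwd; pos0(id62) recv 67: fwd
Round 3: pos0(id62) recv 91: fwd; pos1(id42) recv 67: fwd
Round 4: pos1(id42) recv 91: fwd; pos2(id91) recv 67: drop
Round 5: pos2(id91) recv 91: ELECTED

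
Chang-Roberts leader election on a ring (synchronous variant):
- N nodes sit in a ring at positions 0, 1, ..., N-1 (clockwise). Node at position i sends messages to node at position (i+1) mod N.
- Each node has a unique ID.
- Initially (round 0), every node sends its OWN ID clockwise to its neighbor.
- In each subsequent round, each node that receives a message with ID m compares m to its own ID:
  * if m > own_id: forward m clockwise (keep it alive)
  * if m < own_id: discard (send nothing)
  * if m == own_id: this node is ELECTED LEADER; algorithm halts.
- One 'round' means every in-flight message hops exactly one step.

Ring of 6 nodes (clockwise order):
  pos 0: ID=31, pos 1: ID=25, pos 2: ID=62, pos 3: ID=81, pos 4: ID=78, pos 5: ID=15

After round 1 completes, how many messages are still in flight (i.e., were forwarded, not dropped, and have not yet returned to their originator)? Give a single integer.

Answer: 3

Derivation:
Round 1: pos1(id25) recv 31: fwd; pos2(id62) recv 25: drop; pos3(id81) recv 62: drop; pos4(id78) recv 81: fwd; pos5(id15) recv 78: fwd; pos0(id31) recv 15: drop
After round 1: 3 messages still in flight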